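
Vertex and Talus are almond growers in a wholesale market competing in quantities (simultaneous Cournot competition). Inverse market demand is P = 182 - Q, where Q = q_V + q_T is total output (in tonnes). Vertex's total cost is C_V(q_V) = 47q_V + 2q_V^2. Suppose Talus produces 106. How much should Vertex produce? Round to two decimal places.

4.83

With the rival's output fixed at 106, Vertex's profit is π_V = (182 - 106 - q_V)q_V - (47q_V + 2q_V²) = (76 - q_V)q_V - (47q_V + 2q_V²).
∂π_V/∂q_V = 29 - 6q_V = 0, so q_V = 29/6.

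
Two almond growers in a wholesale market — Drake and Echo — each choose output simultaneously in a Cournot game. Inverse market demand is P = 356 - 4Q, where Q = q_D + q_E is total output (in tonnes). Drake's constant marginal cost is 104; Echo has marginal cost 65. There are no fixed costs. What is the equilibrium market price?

175

Drake's profit: π_D = (356 - 4Q)q_D - (104q_D). Setting ∂π_D/∂q_D = 0: 252 - 8q_D - 4(q_E) = 0.
Echo's profit: π_E = (356 - 4Q)q_E - (65q_E). Setting ∂π_E/∂q_E = 0: 291 - 8q_E - 4(q_D) = 0.
Rearranging gives the reaction functions q_D = (252 - 4q_E)/8 and q_E = (291 - 4q_D)/8.
Solving the pair: q_D = 71/4, q_E = 55/2.
Total output Q = 181/4, so price P = 356 - 4·(181/4) = 175.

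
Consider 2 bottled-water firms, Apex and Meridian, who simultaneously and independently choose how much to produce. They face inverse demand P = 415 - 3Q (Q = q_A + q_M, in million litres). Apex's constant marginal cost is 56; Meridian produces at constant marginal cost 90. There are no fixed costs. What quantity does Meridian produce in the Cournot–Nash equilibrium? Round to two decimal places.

Apex's profit: π_A = (415 - 3Q)q_A - (56q_A). Setting ∂π_A/∂q_A = 0: 359 - 6q_A - 3(q_M) = 0.
Meridian's profit: π_M = (415 - 3Q)q_M - (90q_M). Setting ∂π_M/∂q_M = 0: 325 - 6q_M - 3(q_A) = 0.
So q_A = (359 - 3q_M)/6 and q_M = (325 - 3q_A)/6.
Solving the pair: q_A = 131/3, q_M = 97/3.

32.33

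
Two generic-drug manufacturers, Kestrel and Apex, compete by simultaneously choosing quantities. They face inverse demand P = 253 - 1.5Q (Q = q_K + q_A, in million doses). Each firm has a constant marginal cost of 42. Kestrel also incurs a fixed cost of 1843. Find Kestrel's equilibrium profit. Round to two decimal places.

1454.85

Each firm earns π_i = (253 - 1.5Q)q_i - 42q_i.
First-order condition (treating rivals' output as given): 211 - 3q_i - (3/2)q_j = 0.
By symmetry each firm produces the same amount; substituting q_j = q_i yields q_i = 211/(9/2) = 422/9.
Price P = 253 - (3/2)·(844/9) = 337/3.
Kestrel's profit: (337/3 - 42)·(422/9) - 1843 = 1454.8519.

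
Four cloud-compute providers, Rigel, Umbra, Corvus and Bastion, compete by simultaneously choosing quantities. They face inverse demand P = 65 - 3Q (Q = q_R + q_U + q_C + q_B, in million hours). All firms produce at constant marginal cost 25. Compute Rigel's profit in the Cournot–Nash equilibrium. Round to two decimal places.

Each firm earns π_i = (65 - 3Q)q_i - 25q_i.
Setting ∂π_i/∂q_i = 0 with rivals' quantities fixed: 40 - 6q_i - 3·Σ_{j≠i} q_j = 0.
By symmetry each firm produces the same amount; substituting Σ_{j≠i} q_j = 3q_i yields q_i = 40/15 = 8/3.
Price P = 65 - 3·(32/3) = 33.
Rigel's profit: (33 - 25)·(8/3) = 64/3.

21.33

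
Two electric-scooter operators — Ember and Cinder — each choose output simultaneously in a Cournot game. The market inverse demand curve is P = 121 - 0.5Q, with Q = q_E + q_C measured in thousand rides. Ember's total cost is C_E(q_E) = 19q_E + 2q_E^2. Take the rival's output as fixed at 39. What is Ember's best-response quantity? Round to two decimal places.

With the rival's output fixed at 39, Ember's profit is π_E = (121 - (1/2)·39 - (1/2)q_E)q_E - (19q_E + 2q_E²) = (203/2 - (1/2)q_E)q_E - (19q_E + 2q_E²).
∂π_E/∂q_E = 165/2 - 5q_E = 0, so q_E = 33/2.

16.50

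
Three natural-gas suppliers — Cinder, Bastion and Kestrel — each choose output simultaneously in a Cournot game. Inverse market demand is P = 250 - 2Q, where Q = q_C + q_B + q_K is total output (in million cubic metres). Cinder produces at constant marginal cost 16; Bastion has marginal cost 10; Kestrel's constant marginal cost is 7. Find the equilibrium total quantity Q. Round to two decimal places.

Cinder's profit: π_C = (250 - 2Q)q_C - (16q_C). Setting ∂π_C/∂q_C = 0: 234 - 4q_C - 2(q_B + q_K) = 0.
Bastion's profit: π_B = (250 - 2Q)q_B - (10q_B). Setting ∂π_B/∂q_B = 0: 240 - 4q_B - 2(q_C + q_K) = 0.
Kestrel's profit: π_K = (250 - 2Q)q_K - (7q_K). Setting ∂π_K/∂q_K = 0: 243 - 4q_K - 2(q_C + q_B) = 0.
Adding the 3 conditions: 717 − 4Q − 4Q = 0, i.e. Q = 717/8.
Back-substituting: q_C = (234 − 717/4)/2 = 219/8, q_B = (240 − 717/4)/2 = 243/8, q_K = (243 − 717/4)/2 = 255/8.
Total output Q = 219/8 + 243/8 + 255/8 = 717/8.

89.63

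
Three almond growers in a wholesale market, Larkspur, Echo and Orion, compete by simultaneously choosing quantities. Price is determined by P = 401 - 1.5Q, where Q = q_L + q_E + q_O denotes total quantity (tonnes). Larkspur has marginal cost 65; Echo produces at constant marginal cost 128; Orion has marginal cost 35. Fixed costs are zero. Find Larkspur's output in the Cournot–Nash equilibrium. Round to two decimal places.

Larkspur's profit: π_L = (401 - 1.5Q)q_L - (65q_L). Setting ∂π_L/∂q_L = 0: 336 - 3q_L - (3/2)(q_E + q_O) = 0.
Echo's profit: π_E = (401 - 1.5Q)q_E - (128q_E). Setting ∂π_E/∂q_E = 0: 273 - 3q_E - (3/2)(q_L + q_O) = 0.
Orion's profit: π_O = (401 - 1.5Q)q_O - (35q_O). Setting ∂π_O/∂q_O = 0: 366 - 3q_O - (3/2)(q_L + q_E) = 0.
Adding the 3 conditions: 975 − 3Q − 3Q = 0, i.e. Q = 325/2.
Back-substituting: q_L = (336 − 975/4)/(3/2) = 123/2, q_E = (273 − 975/4)/(3/2) = 39/2, q_O = (366 − 975/4)/(3/2) = 163/2.

61.50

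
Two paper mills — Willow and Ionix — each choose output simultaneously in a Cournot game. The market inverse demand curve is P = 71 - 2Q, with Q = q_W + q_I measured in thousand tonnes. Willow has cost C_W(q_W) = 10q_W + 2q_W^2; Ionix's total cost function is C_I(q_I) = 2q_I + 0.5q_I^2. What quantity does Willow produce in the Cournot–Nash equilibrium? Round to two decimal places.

4.64

Willow's profit: π_W = (71 - 2Q)q_W - (10q_W + 2q_W²). Setting ∂π_W/∂q_W = 0: 61 - 8q_W - 2(q_I) = 0.
Ionix's first-order condition: 69 - 5q_I - 2(q_W) = 0.
Best responses: q_W = (61 - 2q_I)/8, q_I = (69 - 2q_W)/5.
Substituting one into the other gives q_W = 167/36 and q_I = 215/18.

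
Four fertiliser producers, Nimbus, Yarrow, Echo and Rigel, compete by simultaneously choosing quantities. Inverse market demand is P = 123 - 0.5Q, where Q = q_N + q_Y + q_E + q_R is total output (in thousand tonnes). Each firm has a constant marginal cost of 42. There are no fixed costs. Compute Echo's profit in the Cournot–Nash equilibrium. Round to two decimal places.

Each firm earns π_i = (123 - 0.5Q)q_i - 42q_i.
First-order condition (treating rivals' output as given): 81 - q_i - (1/2)·Σ_{j≠i} q_j = 0.
With identical firms every q_j equals q_i, so Σ_{j≠i} q_j = 3q_i and 81 = (5/2)q_i, giving q_i = 162/5.
Price P = 123 - (1/2)·(648/5) = 291/5.
Echo's profit: (291/5 - 42)·(162/5) = 524.8800.

524.88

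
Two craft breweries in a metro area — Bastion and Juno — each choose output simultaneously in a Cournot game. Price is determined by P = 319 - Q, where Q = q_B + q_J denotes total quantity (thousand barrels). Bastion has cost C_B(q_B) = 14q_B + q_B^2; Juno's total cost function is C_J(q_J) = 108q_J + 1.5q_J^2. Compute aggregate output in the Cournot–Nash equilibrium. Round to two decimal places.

97.53

Bastion's profit: π_B = (319 - Q)q_B - (14q_B + q_B²). Setting ∂π_B/∂q_B = 0: 305 - 4q_B - (q_J) = 0.
Juno's first-order condition: 211 - 5q_J - (q_B) = 0.
So q_B = (305 - q_J)/4 and q_J = (211 - q_B)/5.
Substituting one into the other gives q_B = 1314/19 and q_J = 539/19.
Total output Q = 1314/19 + 539/19 = 1853/19.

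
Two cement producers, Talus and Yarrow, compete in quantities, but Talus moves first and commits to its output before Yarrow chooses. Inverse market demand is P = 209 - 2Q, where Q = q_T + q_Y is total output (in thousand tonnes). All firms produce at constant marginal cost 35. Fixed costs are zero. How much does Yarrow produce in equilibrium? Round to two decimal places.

21.75

The follower Yarrow best-responds to any q_T: π_Y = (209 - 2Q)q_Y - 35q_Y.
Setting the follower's marginal profit to zero, 174 - 2q_T - 4q_Y = 0, i.e. q_Y = (174 - 2q_T)/4.
Talus substitutes q_Y(q_T) into its own profit: π_T = q_T(209 - 2q_T - (174 - 2q_T)/2) - 35q_T = (122 - q_T)q_T - 35q_T.
Maximising: ∂π_T/∂q_T = 87 - 2q_T = 0, giving q_T = 87/2.
Then q_Y = (174 - 2·(87/2))/4 = 87/4.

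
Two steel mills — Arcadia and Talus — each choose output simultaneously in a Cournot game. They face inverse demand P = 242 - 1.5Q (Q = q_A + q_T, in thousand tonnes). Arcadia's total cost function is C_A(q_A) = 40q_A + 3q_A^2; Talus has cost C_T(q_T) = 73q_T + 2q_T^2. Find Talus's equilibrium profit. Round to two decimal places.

Arcadia's profit: π_A = (242 - 1.5Q)q_A - (40q_A + 3q_A²). Setting ∂π_A/∂q_A = 0: 202 - 9q_A - (3/2)(q_T) = 0.
Talus's first-order condition: 169 - 7q_T - (3/2)(q_A) = 0.
Rearranging gives the reaction functions q_A = (202 - (3/2)q_T)/9 and q_T = (169 - (3/2)q_A)/7.
Substituting one into the other gives q_A = 19.1029 and q_T = 1624/81.
Price P = 242 - (3/2)·39.1523 = 183.2716.
Talus's profit: 183.2716·(1624/81) - 73·(1624/81) - 2(1624/81)² = 1406.9221.

1406.92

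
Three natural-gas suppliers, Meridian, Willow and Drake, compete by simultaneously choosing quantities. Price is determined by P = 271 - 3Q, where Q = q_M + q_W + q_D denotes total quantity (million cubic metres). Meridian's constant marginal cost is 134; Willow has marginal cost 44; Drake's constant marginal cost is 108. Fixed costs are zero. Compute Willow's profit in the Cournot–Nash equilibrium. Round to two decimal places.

3024.19

Meridian's profit: π_M = (271 - 3Q)q_M - (134q_M). Setting ∂π_M/∂q_M = 0: 137 - 6q_M - 3(q_W + q_D) = 0.
Willow's first-order condition: 227 - 6q_W - 3(q_M + q_D) = 0.
Drake's first-order condition: 163 - 6q_D - 3(q_M + q_W) = 0.
Adding the 3 first-order conditions: 527 − 12Q = 0, so Q = 527/12.
Back-substituting: q_M = (137 − 527/4)/3 = 7/4, q_W = (227 − 527/4)/3 = 127/4, q_D = (163 − 527/4)/3 = 125/12.
Price P = 271 - 3·(527/12) = 557/4.
Willow's profit: (557/4 - 44)·(127/4) = 3024.1875.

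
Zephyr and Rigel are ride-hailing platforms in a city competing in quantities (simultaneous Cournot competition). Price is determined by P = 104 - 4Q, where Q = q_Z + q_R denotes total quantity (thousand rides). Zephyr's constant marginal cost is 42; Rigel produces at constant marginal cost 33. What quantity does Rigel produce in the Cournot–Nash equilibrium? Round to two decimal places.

Zephyr's profit: π_Z = (104 - 4Q)q_Z - (42q_Z). Setting ∂π_Z/∂q_Z = 0: 62 - 8q_Z - 4(q_R) = 0.
Rigel's first-order condition: 71 - 8q_R - 4(q_Z) = 0.
Best responses: q_Z = (62 - 4q_R)/8, q_R = (71 - 4q_Z)/8.
Solving the pair: q_Z = 53/12, q_R = 20/3.

6.67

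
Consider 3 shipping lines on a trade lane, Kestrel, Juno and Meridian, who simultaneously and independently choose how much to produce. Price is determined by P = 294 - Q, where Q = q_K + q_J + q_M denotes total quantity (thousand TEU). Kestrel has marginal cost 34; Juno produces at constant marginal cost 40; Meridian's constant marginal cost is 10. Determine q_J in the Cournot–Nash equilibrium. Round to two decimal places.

Kestrel's profit: π_K = (294 - Q)q_K - (34q_K). Setting ∂π_K/∂q_K = 0: 260 - 2q_K - (q_J + q_M) = 0.
Juno's profit: π_J = (294 - Q)q_J - (40q_J). Setting ∂π_J/∂q_J = 0: 254 - 2q_J - (q_K + q_M) = 0.
Meridian's profit: π_M = (294 - Q)q_M - (10q_M). Setting ∂π_M/∂q_M = 0: 284 - 2q_M - (q_K + q_J) = 0.
Summing all 3 equations gives 798 − 4Q = 0, hence Q = 399/2.
Back-substituting: q_K = (260 − 399/2) = 121/2, q_J = (254 − 399/2) = 109/2, q_M = (284 − 399/2) = 169/2.

54.50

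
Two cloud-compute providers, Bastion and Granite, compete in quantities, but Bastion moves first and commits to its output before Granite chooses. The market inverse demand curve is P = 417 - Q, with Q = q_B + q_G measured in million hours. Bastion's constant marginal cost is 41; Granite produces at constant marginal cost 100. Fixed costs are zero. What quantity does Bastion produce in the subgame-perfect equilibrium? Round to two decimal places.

217.50

Solve by backward induction. Given q_B, the follower Granite maximises π_G = (417 - q_B - q_G)q_G - 100q_G.
∂π_G/∂q_G = 317 - q_B - 2q_G = 0 gives the reaction function q_G = (317 - q_B)/2.
Bastion substitutes q_G(q_B) into its own profit: π_B = q_B(417 - q_B - (317 - q_B)/2) - 41q_B = (517/2 - (1/2)q_B)q_B - 41q_B.
The leader's first-order condition 435/2 - q_B = 0 yields q_B = 435/2.
Then q_G = (317 - 435/2)/2 = 199/4.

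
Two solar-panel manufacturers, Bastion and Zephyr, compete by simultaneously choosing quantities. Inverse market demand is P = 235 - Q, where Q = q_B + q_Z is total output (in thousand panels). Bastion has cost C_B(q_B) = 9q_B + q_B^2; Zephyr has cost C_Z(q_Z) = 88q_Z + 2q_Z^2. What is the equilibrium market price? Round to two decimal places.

Bastion's profit: π_B = (235 - Q)q_B - (9q_B + q_B²). Setting ∂π_B/∂q_B = 0: 226 - 4q_B - (q_Z) = 0.
Zephyr's profit: π_Z = (235 - Q)q_Z - (88q_Z + 2q_Z²). Setting ∂π_Z/∂q_Z = 0: 147 - 6q_Z - (q_B) = 0.
So q_B = (226 - q_Z)/4 and q_Z = (147 - q_B)/6.
Solving the pair: q_B = 1209/23, q_Z = 362/23.
Total output Q = 1571/23, so price P = 235 - 1571/23 = 166.6957.

166.70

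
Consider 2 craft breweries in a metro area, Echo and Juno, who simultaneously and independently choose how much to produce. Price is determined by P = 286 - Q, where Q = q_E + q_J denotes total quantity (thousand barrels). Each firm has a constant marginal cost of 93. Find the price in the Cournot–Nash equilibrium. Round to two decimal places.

157.33

A representative firm's profit is π_i = q_i(286 - Q) - 93q_i.
Setting ∂π_i/∂q_i = 0 with rivals' quantities fixed: 193 - 2q_i - q_j = 0.
By symmetry each firm produces the same amount; substituting q_j = q_i yields q_i = 193/3.
Total output Q = 386/3, so price P = 286 - 386/3 = 472/3.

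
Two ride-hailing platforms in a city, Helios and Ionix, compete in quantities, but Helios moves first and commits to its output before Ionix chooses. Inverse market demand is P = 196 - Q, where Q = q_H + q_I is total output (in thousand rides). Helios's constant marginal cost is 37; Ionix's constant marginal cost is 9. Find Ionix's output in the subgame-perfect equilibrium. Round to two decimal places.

60.75

Solve by backward induction. Given q_H, the follower Ionix maximises π_I = (196 - q_H - q_I)q_I - 9q_I.
∂π_I/∂q_I = 187 - q_H - 2q_I = 0 gives the reaction function q_I = (187 - q_H)/2.
Helios substitutes q_I(q_H) into its own profit: π_H = q_H(196 - q_H - (187 - q_H)/2) - 37q_H = (205/2 - (1/2)q_H)q_H - 37q_H.
Maximising: ∂π_H/∂q_H = 131/2 - q_H = 0, giving q_H = 131/2.
Then q_I = (187 - 131/2)/2 = 243/4.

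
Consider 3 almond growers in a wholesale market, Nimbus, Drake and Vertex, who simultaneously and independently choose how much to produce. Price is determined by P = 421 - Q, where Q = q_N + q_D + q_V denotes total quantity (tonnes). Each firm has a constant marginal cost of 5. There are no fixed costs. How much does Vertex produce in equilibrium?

104

A representative firm's profit is π_i = q_i(421 - Q) - 5q_i.
First-order condition (treating rivals' output as given): 416 - 2q_i - Σ_{j≠i} q_j = 0.
With identical firms every q_j equals q_i, so Σ_{j≠i} q_j = 2q_i and 416 = 4q_i, giving q_i = 104.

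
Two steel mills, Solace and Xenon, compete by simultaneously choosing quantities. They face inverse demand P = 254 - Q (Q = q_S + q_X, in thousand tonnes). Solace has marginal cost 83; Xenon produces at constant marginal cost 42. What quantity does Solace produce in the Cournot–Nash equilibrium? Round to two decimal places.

43.33

Solace's profit: π_S = (254 - Q)q_S - (83q_S). Setting ∂π_S/∂q_S = 0: 171 - 2q_S - (q_X) = 0.
Xenon's profit: π_X = (254 - Q)q_X - (42q_X). Setting ∂π_X/∂q_X = 0: 212 - 2q_X - (q_S) = 0.
Rearranging gives the reaction functions q_S = (171 - q_X)/2 and q_X = (212 - q_S)/2.
Solving the pair: q_S = 130/3, q_X = 253/3.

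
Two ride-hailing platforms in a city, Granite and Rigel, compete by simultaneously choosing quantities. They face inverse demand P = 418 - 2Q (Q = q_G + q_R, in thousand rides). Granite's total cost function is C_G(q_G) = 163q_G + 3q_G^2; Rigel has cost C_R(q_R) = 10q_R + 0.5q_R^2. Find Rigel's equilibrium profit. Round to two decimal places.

15057.77

Granite's profit: π_G = (418 - 2Q)q_G - (163q_G + 3q_G²). Setting ∂π_G/∂q_G = 0: 255 - 10q_G - 2(q_R) = 0.
Rigel's first-order condition: 408 - 5q_R - 2(q_G) = 0.
Rearranging gives the reaction functions q_G = (255 - 2q_R)/10 and q_R = (408 - 2q_G)/5.
Substituting one into the other gives q_G = 459/46 and q_R = 1785/23.
Price P = 418 - 2·87.5870 = 242.8261.
Rigel's profit: 242.8261·(1785/23) - 10·(1785/23) - (1/2)(1785/23)² = 15057.7741.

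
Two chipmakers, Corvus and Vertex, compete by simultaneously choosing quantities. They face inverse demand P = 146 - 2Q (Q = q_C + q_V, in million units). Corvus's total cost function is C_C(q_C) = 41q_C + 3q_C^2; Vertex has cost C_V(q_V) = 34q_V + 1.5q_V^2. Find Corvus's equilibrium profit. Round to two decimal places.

299.73

Corvus's profit: π_C = (146 - 2Q)q_C - (41q_C + 3q_C²). Setting ∂π_C/∂q_C = 0: 105 - 10q_C - 2(q_V) = 0.
Vertex's first-order condition: 112 - 7q_V - 2(q_C) = 0.
Best responses: q_C = (105 - 2q_V)/10, q_V = (112 - 2q_C)/7.
Substituting one into the other gives q_C = 511/66 and q_V = 455/33.
Price P = 146 - 2·(1421/66) = 102.9394.
Corvus's profit: 102.9394·(511/66) - 41·(511/66) - 3(511/66)² = 299.7257.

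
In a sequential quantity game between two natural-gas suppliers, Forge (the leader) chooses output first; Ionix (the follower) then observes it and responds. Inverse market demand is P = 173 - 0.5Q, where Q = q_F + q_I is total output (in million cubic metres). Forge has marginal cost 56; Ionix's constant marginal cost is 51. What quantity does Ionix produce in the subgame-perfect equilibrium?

66

The follower Ionix best-responds to any q_F: π_I = (173 - 0.5Q)q_I - 51q_I.
Setting the follower's marginal profit to zero, 122 - (1/2)q_F - q_I = 0, i.e. q_I = (122 - (1/2)q_F).
Forge substitutes q_I(q_F) into its own profit: π_F = q_F(173 - (1/2)q_F - (122 - (1/2)q_F)/2) - 56q_F = (112 - (1/4)q_F)q_F - 56q_F.
The leader's first-order condition 56 - (1/2)q_F = 0 yields q_F = 112.
Then q_I = (122 - (1/2)·112) = 66.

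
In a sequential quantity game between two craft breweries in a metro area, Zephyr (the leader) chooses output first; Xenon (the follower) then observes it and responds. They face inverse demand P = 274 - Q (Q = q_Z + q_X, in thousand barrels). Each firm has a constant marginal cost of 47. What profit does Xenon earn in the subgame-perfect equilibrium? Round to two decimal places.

3220.56

The follower Xenon best-responds to any q_Z: π_X = (274 - Q)q_X - 47q_X.
Setting the follower's marginal profit to zero, 227 - q_Z - 2q_X = 0, i.e. q_X = (227 - q_Z)/2.
Zephyr substitutes q_X(q_Z) into its own profit: π_Z = q_Z(274 - q_Z - (227 - q_Z)/2) - 47q_Z = (321/2 - (1/2)q_Z)q_Z - 47q_Z.
The leader's first-order condition 227/2 - q_Z = 0 yields q_Z = 227/2.
Then q_X = (227 - 227/2)/2 = 227/4.
Price P = 274 - 681/4 = 415/4.
Xenon's profit: (415/4 - 47)·(227/4) = 3220.5625.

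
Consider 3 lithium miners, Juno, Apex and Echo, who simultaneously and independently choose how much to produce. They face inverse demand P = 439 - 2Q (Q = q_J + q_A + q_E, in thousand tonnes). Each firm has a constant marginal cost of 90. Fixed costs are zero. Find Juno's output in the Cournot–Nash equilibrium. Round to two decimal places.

43.63

Each firm earns π_i = (439 - 2Q)q_i - 90q_i.
Setting ∂π_i/∂q_i = 0 with rivals' quantities fixed: 349 - 4q_i - 2·Σ_{j≠i} q_j = 0.
With identical firms every q_j equals q_i, so Σ_{j≠i} q_j = 2q_i and 349 = 8q_i, giving q_i = 349/8.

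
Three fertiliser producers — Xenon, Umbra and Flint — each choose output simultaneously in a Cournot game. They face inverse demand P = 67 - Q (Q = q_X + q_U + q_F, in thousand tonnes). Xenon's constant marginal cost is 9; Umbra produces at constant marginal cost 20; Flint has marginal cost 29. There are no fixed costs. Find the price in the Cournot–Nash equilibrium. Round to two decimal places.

31.25

Xenon's profit: π_X = (67 - Q)q_X - (9q_X). Setting ∂π_X/∂q_X = 0: 58 - 2q_X - (q_U + q_F) = 0.
Umbra's profit: π_U = (67 - Q)q_U - (20q_U). Setting ∂π_U/∂q_U = 0: 47 - 2q_U - (q_X + q_F) = 0.
Flint's first-order condition: 38 - 2q_F - (q_X + q_U) = 0.
Adding the 3 first-order conditions: 143 − 4Q = 0, so Q = 143/4.
Back-substituting: q_X = (58 − 143/4) = 89/4, q_U = (47 − 143/4) = 45/4, q_F = (38 − 143/4) = 9/4.
Total output Q = 143/4, so price P = 67 - 143/4 = 125/4.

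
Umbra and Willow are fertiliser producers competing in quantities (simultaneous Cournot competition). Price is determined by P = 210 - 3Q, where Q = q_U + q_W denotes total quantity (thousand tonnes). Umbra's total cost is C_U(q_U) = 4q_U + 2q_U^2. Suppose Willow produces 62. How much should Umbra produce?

2

With the rival's output fixed at 62, Umbra's profit is π_U = (210 - 3·62 - 3q_U)q_U - (4q_U + 2q_U²) = (24 - 3q_U)q_U - (4q_U + 2q_U²).
∂π_U/∂q_U = 20 - 10q_U = 0, so q_U = 2.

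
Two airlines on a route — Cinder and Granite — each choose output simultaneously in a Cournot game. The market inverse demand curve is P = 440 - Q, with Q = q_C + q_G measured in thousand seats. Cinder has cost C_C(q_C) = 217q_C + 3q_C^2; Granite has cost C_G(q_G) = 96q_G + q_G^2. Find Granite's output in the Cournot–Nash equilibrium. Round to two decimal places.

81.58

Cinder's profit: π_C = (440 - Q)q_C - (217q_C + 3q_C²). Setting ∂π_C/∂q_C = 0: 223 - 8q_C - (q_G) = 0.
Granite's profit: π_G = (440 - Q)q_G - (96q_G + q_G²). Setting ∂π_G/∂q_G = 0: 344 - 4q_G - (q_C) = 0.
Best responses: q_C = (223 - q_G)/8, q_G = (344 - q_C)/4.
Solving the pair: q_C = 548/31, q_G = 81.5806.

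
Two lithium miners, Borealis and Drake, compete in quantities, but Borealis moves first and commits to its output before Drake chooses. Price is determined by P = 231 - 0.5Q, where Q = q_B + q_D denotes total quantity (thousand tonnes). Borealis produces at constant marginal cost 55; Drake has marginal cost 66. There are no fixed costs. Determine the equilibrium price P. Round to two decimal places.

101.75

The follower Drake best-responds to any q_B: π_D = (231 - 0.5Q)q_D - 66q_D.
∂π_D/∂q_D = 165 - (1/2)q_B - q_D = 0 gives the reaction function q_D = (165 - (1/2)q_B).
Borealis substitutes q_D(q_B) into its own profit: π_B = q_B(231 - (1/2)q_B - (165 - (1/2)q_B)/2) - 55q_B = (297/2 - (1/4)q_B)q_B - 55q_B.
The leader's first-order condition 187/2 - (1/2)q_B = 0 yields q_B = 187.
Then q_D = (165 - (1/2)·187) = 143/2.
Total output Q = 517/2, so price P = 231 - (1/2)·(517/2) = 407/4.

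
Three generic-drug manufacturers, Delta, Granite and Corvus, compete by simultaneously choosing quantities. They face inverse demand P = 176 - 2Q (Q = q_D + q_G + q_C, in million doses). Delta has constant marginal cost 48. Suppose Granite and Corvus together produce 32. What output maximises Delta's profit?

16

With rivals' combined output fixed at 32, Delta's profit is π_D = (176 - 2·32 - 2q_D)q_D - (48q_D) = (112 - 2q_D)q_D - (48q_D).
∂π_D/∂q_D = 64 - 4q_D = 0, so q_D = 16.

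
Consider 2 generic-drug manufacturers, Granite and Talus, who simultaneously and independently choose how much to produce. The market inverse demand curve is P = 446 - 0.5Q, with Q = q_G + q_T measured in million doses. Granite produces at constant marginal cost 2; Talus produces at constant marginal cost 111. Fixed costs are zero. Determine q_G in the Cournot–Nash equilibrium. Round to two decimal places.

Granite's profit: π_G = (446 - 0.5Q)q_G - (2q_G). Setting ∂π_G/∂q_G = 0: 444 - q_G - (1/2)(q_T) = 0.
Talus's first-order condition: 335 - q_T - (1/2)(q_G) = 0.
Rearranging gives the reaction functions q_G = (444 - (1/2)q_T) and q_T = (335 - (1/2)q_G).
Solving the pair: q_G = 1106/3, q_T = 452/3.

368.67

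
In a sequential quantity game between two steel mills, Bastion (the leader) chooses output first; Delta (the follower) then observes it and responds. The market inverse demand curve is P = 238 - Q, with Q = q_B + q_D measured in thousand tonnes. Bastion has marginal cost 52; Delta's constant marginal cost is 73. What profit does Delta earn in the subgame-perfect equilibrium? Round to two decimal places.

The follower Delta best-responds to any q_B: π_D = (238 - Q)q_D - 73q_D.
Setting the follower's marginal profit to zero, 165 - q_B - 2q_D = 0, i.e. q_D = (165 - q_B)/2.
Bastion substitutes q_D(q_B) into its own profit: π_B = q_B(238 - q_B - (165 - q_B)/2) - 52q_B = (311/2 - (1/2)q_B)q_B - 52q_B.
Leader FOC: 207/2 - q_B = 0, so q_B = 207/2.
Then q_D = (165 - 207/2)/2 = 123/4.
Price P = 238 - 537/4 = 415/4.
Delta's profit: (415/4 - 73)·(123/4) = 945.5625.

945.56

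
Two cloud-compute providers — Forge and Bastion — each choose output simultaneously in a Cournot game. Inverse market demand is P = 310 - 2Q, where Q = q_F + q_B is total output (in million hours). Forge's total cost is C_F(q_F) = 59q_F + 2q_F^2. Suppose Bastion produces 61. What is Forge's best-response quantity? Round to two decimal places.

With the rival's output fixed at 61, Forge's profit is π_F = (310 - 2·61 - 2q_F)q_F - (59q_F + 2q_F²) = (188 - 2q_F)q_F - (59q_F + 2q_F²).
∂π_F/∂q_F = 129 - 8q_F = 0, so q_F = 129/8.

16.13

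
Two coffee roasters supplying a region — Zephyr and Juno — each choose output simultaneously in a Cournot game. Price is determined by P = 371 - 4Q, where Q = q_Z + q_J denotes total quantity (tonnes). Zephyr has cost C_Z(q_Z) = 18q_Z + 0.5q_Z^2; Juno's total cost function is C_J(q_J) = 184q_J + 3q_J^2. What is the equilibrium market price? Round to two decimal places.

Zephyr's profit: π_Z = (371 - 4Q)q_Z - (18q_Z + (1/2)q_Z²). Setting ∂π_Z/∂q_Z = 0: 353 - 9q_Z - 4(q_J) = 0.
Juno's profit: π_J = (371 - 4Q)q_J - (184q_J + 3q_J²). Setting ∂π_J/∂q_J = 0: 187 - 14q_J - 4(q_Z) = 0.
Best responses: q_Z = (353 - 4q_J)/9, q_J = (187 - 4q_Z)/14.
Substituting one into the other gives q_Z = 38.1273 and q_J = 271/110.
Total output Q = 893/22, so price P = 371 - 4·(893/22) = 208.6364.

208.64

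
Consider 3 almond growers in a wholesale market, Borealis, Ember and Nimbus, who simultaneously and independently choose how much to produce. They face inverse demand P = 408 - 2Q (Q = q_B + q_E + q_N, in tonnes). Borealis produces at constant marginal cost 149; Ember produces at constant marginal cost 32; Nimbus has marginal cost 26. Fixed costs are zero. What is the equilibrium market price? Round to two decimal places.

153.75

Borealis's profit: π_B = (408 - 2Q)q_B - (149q_B). Setting ∂π_B/∂q_B = 0: 259 - 4q_B - 2(q_E + q_N) = 0.
Ember's profit: π_E = (408 - 2Q)q_E - (32q_E). Setting ∂π_E/∂q_E = 0: 376 - 4q_E - 2(q_B + q_N) = 0.
Nimbus's profit: π_N = (408 - 2Q)q_N - (26q_N). Setting ∂π_N/∂q_N = 0: 382 - 4q_N - 2(q_B + q_E) = 0.
Summing all 3 equations gives 1017 − 8Q = 0, hence Q = 1017/8.
Back-substituting: q_B = (259 − 1017/4)/2 = 19/8, q_E = (376 − 1017/4)/2 = 487/8, q_N = (382 − 1017/4)/2 = 511/8.
Total output Q = 1017/8, so price P = 408 - 2·(1017/8) = 615/4.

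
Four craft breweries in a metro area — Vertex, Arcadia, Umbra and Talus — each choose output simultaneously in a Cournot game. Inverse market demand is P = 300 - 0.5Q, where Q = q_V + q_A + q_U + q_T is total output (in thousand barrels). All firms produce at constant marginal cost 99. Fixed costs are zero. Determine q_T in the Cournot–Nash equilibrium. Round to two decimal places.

A representative firm's profit is π_i = q_i(300 - 0.5Q) - 99q_i.
Setting ∂π_i/∂q_i = 0 with rivals' quantities fixed: 201 - q_i - (1/2)·Σ_{j≠i} q_j = 0.
By symmetry each firm produces the same amount; substituting Σ_{j≠i} q_j = 3q_i yields q_i = 201/(5/2) = 402/5.

80.40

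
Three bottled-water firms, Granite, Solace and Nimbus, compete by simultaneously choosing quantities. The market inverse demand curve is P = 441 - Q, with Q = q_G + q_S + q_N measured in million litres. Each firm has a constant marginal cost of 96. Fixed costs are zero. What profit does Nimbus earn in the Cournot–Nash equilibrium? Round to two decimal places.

Each firm earns π_i = (441 - Q)q_i - 96q_i.
Setting ∂π_i/∂q_i = 0 with rivals' quantities fixed: 345 - 2q_i - Σ_{j≠i} q_j = 0.
With identical firms every q_j equals q_i, so Σ_{j≠i} q_j = 2q_i and 345 = 4q_i, giving q_i = 345/4.
Price P = 441 - 1035/4 = 729/4.
Nimbus's profit: (729/4 - 96)·(345/4) = 7439.0625.

7439.06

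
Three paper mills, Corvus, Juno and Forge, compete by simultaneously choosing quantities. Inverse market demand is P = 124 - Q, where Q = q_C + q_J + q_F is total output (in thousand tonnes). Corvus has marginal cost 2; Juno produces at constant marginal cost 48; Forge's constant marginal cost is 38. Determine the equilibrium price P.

53

Corvus's profit: π_C = (124 - Q)q_C - (2q_C). Setting ∂π_C/∂q_C = 0: 122 - 2q_C - (q_J + q_F) = 0.
Juno's profit: π_J = (124 - Q)q_J - (48q_J). Setting ∂π_J/∂q_J = 0: 76 - 2q_J - (q_C + q_F) = 0.
Forge's first-order condition: 86 - 2q_F - (q_C + q_J) = 0.
Adding the 3 first-order conditions: 284 − 4Q = 0, so Q = 71.
Back-substituting: q_C = (122 − 71) = 51, q_J = (76 − 71) = 5, q_F = (86 − 71) = 15.
Total output Q = 71, so price P = 124 - 71 = 53.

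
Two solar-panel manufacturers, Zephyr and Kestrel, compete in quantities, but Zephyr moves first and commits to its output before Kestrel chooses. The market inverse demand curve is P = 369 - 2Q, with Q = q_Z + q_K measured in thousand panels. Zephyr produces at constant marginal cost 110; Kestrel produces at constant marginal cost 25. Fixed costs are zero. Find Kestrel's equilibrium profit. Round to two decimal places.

Solve by backward induction. Given q_Z, the follower Kestrel maximises π_K = (369 - 2q_Z - 2q_K)q_K - 25q_K.
∂π_K/∂q_K = 344 - 2q_Z - 4q_K = 0 gives the reaction function q_K = (344 - 2q_Z)/4.
The leader anticipates this reaction. Substituting into P = 369 - 2Q gives P = 197 - q_Z, so π_Z = (197 - q_Z)q_Z - 110q_Z.
Leader FOC: 87 - 2q_Z = 0, so q_Z = 87/2.
Then q_K = (344 - 2·(87/2))/4 = 257/4.
Price P = 369 - 2·(431/4) = 307/2.
Kestrel's profit: (307/2 - 25)·(257/4) = 8256.1250.

8256.13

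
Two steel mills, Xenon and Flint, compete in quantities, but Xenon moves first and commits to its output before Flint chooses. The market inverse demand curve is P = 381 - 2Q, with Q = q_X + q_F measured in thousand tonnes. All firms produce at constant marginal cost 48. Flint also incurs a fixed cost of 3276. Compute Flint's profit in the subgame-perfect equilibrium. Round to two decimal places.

189.28

Solve by backward induction. Given q_X, the follower Flint maximises π_F = (381 - 2q_X - 2q_F)q_F - 48q_F.
Setting the follower's marginal profit to zero, 333 - 2q_X - 4q_F = 0, i.e. q_F = (333 - 2q_X)/4.
The leader anticipates this reaction. Substituting into P = 381 - 2Q gives P = 429/2 - q_X, so π_X = (429/2 - q_X)q_X - 48q_X.
Leader FOC: 333/2 - 2q_X = 0, so q_X = 333/4.
Then q_F = (333 - 2·(333/4))/4 = 333/8.
Price P = 381 - 2·(999/8) = 525/4.
Flint's profit: (525/4 - 48)·(333/8) - 3276 = 189.2813.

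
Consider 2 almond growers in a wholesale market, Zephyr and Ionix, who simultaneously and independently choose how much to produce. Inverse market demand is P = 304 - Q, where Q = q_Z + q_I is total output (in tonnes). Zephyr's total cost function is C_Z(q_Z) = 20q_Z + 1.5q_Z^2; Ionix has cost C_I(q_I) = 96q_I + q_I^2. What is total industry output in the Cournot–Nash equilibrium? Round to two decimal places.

Zephyr's profit: π_Z = (304 - Q)q_Z - (20q_Z + (3/2)q_Z²). Setting ∂π_Z/∂q_Z = 0: 284 - 5q_Z - (q_I) = 0.
Ionix's first-order condition: 208 - 4q_I - (q_Z) = 0.
So q_Z = (284 - q_I)/5 and q_I = (208 - q_Z)/4.
Solving the pair: q_Z = 928/19, q_I = 756/19.
Total output Q = 928/19 + 756/19 = 1684/19.

88.63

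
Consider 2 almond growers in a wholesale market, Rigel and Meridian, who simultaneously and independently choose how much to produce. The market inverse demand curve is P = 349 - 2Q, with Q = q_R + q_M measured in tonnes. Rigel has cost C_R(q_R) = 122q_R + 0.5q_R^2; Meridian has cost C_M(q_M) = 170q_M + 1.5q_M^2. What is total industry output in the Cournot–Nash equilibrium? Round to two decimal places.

53.94

Rigel's profit: π_R = (349 - 2Q)q_R - (122q_R + (1/2)q_R²). Setting ∂π_R/∂q_R = 0: 227 - 5q_R - 2(q_M) = 0.
Meridian's profit: π_M = (349 - 2Q)q_M - (170q_M + (3/2)q_M²). Setting ∂π_M/∂q_M = 0: 179 - 7q_M - 2(q_R) = 0.
So q_R = (227 - 2q_M)/5 and q_M = (179 - 2q_R)/7.
Substituting one into the other gives q_R = 1231/31 and q_M = 441/31.
Total output Q = 1231/31 + 441/31 = 1672/31.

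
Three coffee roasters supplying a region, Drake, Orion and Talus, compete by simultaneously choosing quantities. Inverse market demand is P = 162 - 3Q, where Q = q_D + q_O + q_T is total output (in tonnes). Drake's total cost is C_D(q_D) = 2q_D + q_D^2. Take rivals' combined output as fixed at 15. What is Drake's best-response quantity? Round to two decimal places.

14.38

With rivals' combined output fixed at 15, Drake's profit is π_D = (162 - 3·15 - 3q_D)q_D - (2q_D + q_D²) = (117 - 3q_D)q_D - (2q_D + q_D²).
∂π_D/∂q_D = 115 - 8q_D = 0, so q_D = 115/8.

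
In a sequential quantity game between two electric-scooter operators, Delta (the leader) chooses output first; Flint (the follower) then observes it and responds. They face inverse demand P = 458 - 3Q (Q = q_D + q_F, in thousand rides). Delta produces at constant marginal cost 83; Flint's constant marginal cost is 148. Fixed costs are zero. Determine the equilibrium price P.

193

Solve by backward induction. Given q_D, the follower Flint maximises π_F = (458 - 3q_D - 3q_F)q_F - 148q_F.
Follower FOC: 310 - 3q_D - 6q_F = 0, so q_F(q_D) = (310 - 3q_D)/6.
The leader anticipates this reaction. Substituting into P = 458 - 3Q gives P = 303 - (3/2)q_D, so π_D = (303 - (3/2)q_D)q_D - 83q_D.
Leader FOC: 220 - 3q_D = 0, so q_D = 220/3.
Then q_F = (310 - 3·(220/3))/6 = 15.
Total output Q = 265/3, so price P = 458 - 3·(265/3) = 193.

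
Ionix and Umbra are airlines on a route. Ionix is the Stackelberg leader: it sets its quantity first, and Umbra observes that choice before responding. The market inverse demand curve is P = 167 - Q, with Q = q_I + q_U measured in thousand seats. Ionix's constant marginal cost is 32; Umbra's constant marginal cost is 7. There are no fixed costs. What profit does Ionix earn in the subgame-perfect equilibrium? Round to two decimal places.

The follower Umbra best-responds to any q_I: π_U = (167 - Q)q_U - 7q_U.
Follower FOC: 160 - q_I - 2q_U = 0, so q_U(q_I) = (160 - q_I)/2.
Ionix substitutes q_U(q_I) into its own profit: π_I = q_I(167 - q_I - (160 - q_I)/2) - 32q_I = (87 - (1/2)q_I)q_I - 32q_I.
Maximising: ∂π_I/∂q_I = 55 - q_I = 0, giving q_I = 55.
Then q_U = (160 - 55)/2 = 105/2.
Price P = 167 - 215/2 = 119/2.
Ionix's profit: (119/2 - 32)·55 = 1512.5000.

1512.50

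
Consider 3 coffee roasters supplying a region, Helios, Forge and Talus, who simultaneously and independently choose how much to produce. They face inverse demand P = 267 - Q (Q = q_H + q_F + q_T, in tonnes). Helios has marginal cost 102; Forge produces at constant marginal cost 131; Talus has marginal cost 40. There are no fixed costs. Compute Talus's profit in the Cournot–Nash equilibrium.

Helios's profit: π_H = (267 - Q)q_H - (102q_H). Setting ∂π_H/∂q_H = 0: 165 - 2q_H - (q_F + q_T) = 0.
Forge's profit: π_F = (267 - Q)q_F - (131q_F). Setting ∂π_F/∂q_F = 0: 136 - 2q_F - (q_H + q_T) = 0.
Talus's first-order condition: 227 - 2q_T - (q_H + q_F) = 0.
Summing all 3 equations gives 528 − 4Q = 0, hence Q = 132.
Back-substituting: q_H = (165 − 132) = 33, q_F = (136 − 132) = 4, q_T = (227 − 132) = 95.
Price P = 267 - 132 = 135.
Talus's profit: (135 - 40)·95 = 9025.

9025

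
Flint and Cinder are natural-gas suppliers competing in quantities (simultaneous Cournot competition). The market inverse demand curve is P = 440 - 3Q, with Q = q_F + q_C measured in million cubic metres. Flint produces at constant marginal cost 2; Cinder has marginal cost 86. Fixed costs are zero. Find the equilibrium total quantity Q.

Flint's profit: π_F = (440 - 3Q)q_F - (2q_F). Setting ∂π_F/∂q_F = 0: 438 - 6q_F - 3(q_C) = 0.
Cinder's profit: π_C = (440 - 3Q)q_C - (86q_C). Setting ∂π_C/∂q_C = 0: 354 - 6q_C - 3(q_F) = 0.
So q_F = (438 - 3q_C)/6 and q_C = (354 - 3q_F)/6.
Substituting one into the other gives q_F = 58 and q_C = 30.
Total output Q = 58 + 30 = 88.

88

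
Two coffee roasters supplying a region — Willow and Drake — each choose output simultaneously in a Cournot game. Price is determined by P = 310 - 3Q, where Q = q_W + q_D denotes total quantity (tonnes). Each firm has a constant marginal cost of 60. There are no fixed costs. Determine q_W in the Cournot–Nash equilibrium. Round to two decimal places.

Each firm earns π_i = (310 - 3Q)q_i - 60q_i.
Setting ∂π_i/∂q_i = 0 with rivals' quantities fixed: 250 - 6q_i - 3q_j = 0.
With identical firms every q_j equals q_i, so q_j = q_i and 250 = 9q_i, giving q_i = 250/9.

27.78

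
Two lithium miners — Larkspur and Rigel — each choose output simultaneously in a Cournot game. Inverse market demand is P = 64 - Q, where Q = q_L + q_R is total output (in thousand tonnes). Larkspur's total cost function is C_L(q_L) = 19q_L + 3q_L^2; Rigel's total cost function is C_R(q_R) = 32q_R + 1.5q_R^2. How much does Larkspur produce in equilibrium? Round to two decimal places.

4.95

Larkspur's profit: π_L = (64 - Q)q_L - (19q_L + 3q_L²). Setting ∂π_L/∂q_L = 0: 45 - 8q_L - (q_R) = 0.
Rigel's first-order condition: 32 - 5q_R - (q_L) = 0.
Best responses: q_L = (45 - q_R)/8, q_R = (32 - q_L)/5.
Substituting one into the other gives q_L = 193/39 and q_R = 211/39.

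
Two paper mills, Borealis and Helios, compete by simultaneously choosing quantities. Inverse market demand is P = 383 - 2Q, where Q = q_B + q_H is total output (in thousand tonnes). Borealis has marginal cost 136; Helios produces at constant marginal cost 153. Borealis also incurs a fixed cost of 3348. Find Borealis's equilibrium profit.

Borealis's profit: π_B = (383 - 2Q)q_B - (136q_B). Setting ∂π_B/∂q_B = 0: 247 - 4q_B - 2(q_H) = 0.
Helios's first-order condition: 230 - 4q_H - 2(q_B) = 0.
Rearranging gives the reaction functions q_B = (247 - 2q_H)/4 and q_H = (230 - 2q_B)/4.
Solving the pair: q_B = 44, q_H = 71/2.
Price P = 383 - 2·(159/2) = 224.
Borealis's profit: (224 - 136)·44 - 3348 = 524.

524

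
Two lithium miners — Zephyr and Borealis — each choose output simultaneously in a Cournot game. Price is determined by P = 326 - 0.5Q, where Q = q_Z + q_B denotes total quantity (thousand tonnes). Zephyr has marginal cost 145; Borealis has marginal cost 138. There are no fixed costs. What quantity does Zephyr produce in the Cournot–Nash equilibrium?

116

Zephyr's profit: π_Z = (326 - 0.5Q)q_Z - (145q_Z). Setting ∂π_Z/∂q_Z = 0: 181 - q_Z - (1/2)(q_B) = 0.
Borealis's first-order condition: 188 - q_B - (1/2)(q_Z) = 0.
So q_Z = (181 - (1/2)q_B) and q_B = (188 - (1/2)q_Z).
Solving the pair: q_Z = 116, q_B = 130.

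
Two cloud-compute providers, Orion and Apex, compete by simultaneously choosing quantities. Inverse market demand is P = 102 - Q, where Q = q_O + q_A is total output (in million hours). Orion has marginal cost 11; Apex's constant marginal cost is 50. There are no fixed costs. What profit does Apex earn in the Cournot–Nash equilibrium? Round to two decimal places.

18.78

Orion's profit: π_O = (102 - Q)q_O - (11q_O). Setting ∂π_O/∂q_O = 0: 91 - 2q_O - (q_A) = 0.
Apex's first-order condition: 52 - 2q_A - (q_O) = 0.
Best responses: q_O = (91 - q_A)/2, q_A = (52 - q_O)/2.
Substituting one into the other gives q_O = 130/3 and q_A = 13/3.
Price P = 102 - 143/3 = 163/3.
Apex's profit: (163/3 - 50)·(13/3) = 169/9.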